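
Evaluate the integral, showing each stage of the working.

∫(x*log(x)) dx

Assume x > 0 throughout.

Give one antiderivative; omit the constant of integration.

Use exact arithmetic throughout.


Step 1. Integrate ∫(x*log(x)) dx by parts with u = log(x), dv = (x) dx, so v = x**2/2 [assuming x > 0]: now x**2*log(x)/2 + ∫(-x/2) dx.
Step 2. Evaluate the standard form: now x**2*log(x)/2 - x**2/4.
Answer: x**2*log(x)/2 - x**2/4.


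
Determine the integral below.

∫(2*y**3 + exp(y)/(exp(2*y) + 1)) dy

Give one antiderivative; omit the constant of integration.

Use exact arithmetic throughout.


Answer: y**4/2 + atan(exp(y)).


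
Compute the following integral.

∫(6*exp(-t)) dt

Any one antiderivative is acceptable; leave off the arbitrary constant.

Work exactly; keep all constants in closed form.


Answer: -6*exp(-t).


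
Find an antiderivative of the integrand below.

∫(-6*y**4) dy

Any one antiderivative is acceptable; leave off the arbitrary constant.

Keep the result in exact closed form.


Answer: -6*y**5/5.


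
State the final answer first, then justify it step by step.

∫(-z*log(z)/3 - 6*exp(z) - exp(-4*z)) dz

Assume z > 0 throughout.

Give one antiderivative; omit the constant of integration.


The answer is -z**2*log(z)/6 + z**2/12 - 6*exp(z) + exp(-4*z)/4.
Step 1. Rewrite: now ∫(-z*log(z)/3) dz + ∫(-exp(-4*z)) dz + ∫(-6*exp(z)) dz.
Step 2. Evaluate the standard form: now -6*exp(z) + ∫(-z*log(z)/3) dz + ∫(-exp(-4*z)) dz.
Step 3. Integrate ∫(-z*log(z)/3) dz by parts with u = log(z), dv = (-z/3) dz, so v = -z**2/6 [assuming z > 0]: now -z**2*log(z)/6 - 6*exp(z) + ∫(z/6) dz + ∫(-exp(-4*z)) dz.
Step 4. Evaluate the standard form: now -z**2*log(z)/6 + z**2/12 - 6*exp(z) + ∫(-exp(-4*z)) dz.
Step 5. Evaluate the standard form: now -z**2*log(z)/6 + z**2/12 - 6*exp(z) + exp(-4*z)/4.
Answer: -z**2*log(z)/6 + z**2/12 - 6*exp(z) + exp(-4*z)/4.


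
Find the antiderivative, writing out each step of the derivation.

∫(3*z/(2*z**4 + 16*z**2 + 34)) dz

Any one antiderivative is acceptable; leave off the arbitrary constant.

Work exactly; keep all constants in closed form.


Step 1. Substitute u = z**2 + 4, turning ∫(3*z/(2*z**4 + 16*z**2 + 34)) dz into ∫(3/(4*(u**2 + 1))) du: now ∫(3/(4*(u**2 + 1))) du.
Step 2. Evaluate the standard form: now 3*atan(u)/4.
Step 3. Substitute back u = z**2 + 4: now 3*atan(z**2 + 4)/4.
Answer: 3*atan(z**2 + 4)/4.


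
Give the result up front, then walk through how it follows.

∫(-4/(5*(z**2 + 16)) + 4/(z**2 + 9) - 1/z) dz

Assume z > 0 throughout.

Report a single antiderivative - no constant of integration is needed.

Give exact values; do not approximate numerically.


The answer is -log(z) - atan(z/4)/5 + 4*atan(z/3)/3.
Step 1. Rewrite: now ∫(-1/z) dz + ∫(4/(z**2 + 9)) dz + ∫(-4/(5*(z**2 + 16))) dz.
Step 2. Evaluate the standard form [assuming z > 0]: now -log(z) + ∫(4/(z**2 + 9)) dz + ∫(-4/(5*(z**2 + 16))) dz.
Step 3. Evaluate the standard form: now -log(z) + 4*atan(z/3)/3 + ∫(-4/(5*(z**2 + 16))) dz.
Step 4. Evaluate the standard form: now -log(z) - atan(z/4)/5 + 4*atan(z/3)/3.
Answer: -log(z) - atan(z/4)/5 + 4*atan(z/3)/3.


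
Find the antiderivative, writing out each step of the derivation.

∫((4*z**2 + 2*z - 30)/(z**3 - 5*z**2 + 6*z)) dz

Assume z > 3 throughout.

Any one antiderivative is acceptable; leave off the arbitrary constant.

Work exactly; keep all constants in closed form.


Step 1. Decompose ∫((4*z**2 + 2*z - 30)/(z**3 - 5*z**2 + 6*z)) dz by partial fractions, (4*z**2 + 2*z - 30)/(z**3 - 5*z**2 + 6*z) = 5/(z - 2) + 4/(z - 3) - 5/z: now ∫(-5/z) dz + ∫(4/(z - 3)) dz + ∫(5/(z - 2)) dz.
Step 2. Evaluate the standard form [assuming z > 3]: now 4*log(z - 3) + ∫(-5/z) dz + ∫(5/(z - 2)) dz.
Step 3. Evaluate the standard form [assuming z > 2]: now 4*log(z - 3) + 5*log(z - 2) + ∫(-5/z) dz.
Step 4. Evaluate the standard form [assuming z > 0]: now -5*log(z) + 4*log(z - 3) + 5*log(z - 2).
Answer: -5*log(z) + 4*log(z - 3) + 5*log(z - 2).


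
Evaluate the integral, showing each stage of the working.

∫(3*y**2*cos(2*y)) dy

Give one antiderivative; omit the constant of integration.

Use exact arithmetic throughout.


Step 1. Integrate ∫(3*y**2*cos(2*y)) dy by parts with u = y**2, dv = (3*cos(2*y)) dy, so v = 3*sin(2*y)/2: now 3*y**2*sin(2*y)/2 + ∫(-3*y*sin(2*y)) dy.
Step 2. Integrate ∫(-3*y*sin(2*y)) dy by parts with u = y, dv = (-3*sin(2*y)) dy, so v = 3*cos(2*y)/2: now 3*y**2*sin(2*y)/2 + 3*y*cos(2*y)/2 + ∫(-3*cos(2*y)/2) dy.
Step 3. Evaluate the standard form: now 3*y**2*sin(2*y)/2 + 3*y*cos(2*y)/2 - 3*sin(2*y)/4.
Answer: 3*y**2*sin(2*y)/2 + 3*y*cos(2*y)/2 - 3*sin(2*y)/4.


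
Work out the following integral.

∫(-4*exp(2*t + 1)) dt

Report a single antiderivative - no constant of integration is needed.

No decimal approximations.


Answer: -2*exp(2*t + 1).


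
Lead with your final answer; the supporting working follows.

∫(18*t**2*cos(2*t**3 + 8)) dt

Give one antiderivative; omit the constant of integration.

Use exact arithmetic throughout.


The answer is 3*sin(2*t**3 + 8).
Step 1. Substitute u = t**3 + 4, turning ∫(18*t**2*cos(2*t**3 + 8)) dt into ∫(6*cos(2*u)) du: now ∫(6*cos(2*u)) du.
Step 2. Evaluate the standard form: now 3*sin(2*u).
Step 3. Substitute back u = t**3 + 4: now 3*sin(2*t**3 + 8).
Answer: 3*sin(2*t**3 + 8).


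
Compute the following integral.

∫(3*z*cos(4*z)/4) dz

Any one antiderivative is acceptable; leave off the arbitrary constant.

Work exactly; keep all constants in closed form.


Answer: 3*z*sin(4*z)/16 + 3*cos(4*z)/64.


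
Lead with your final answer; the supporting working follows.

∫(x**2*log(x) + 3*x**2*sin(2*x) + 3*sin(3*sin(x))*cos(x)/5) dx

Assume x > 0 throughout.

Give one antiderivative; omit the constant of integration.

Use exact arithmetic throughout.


The answer is x**3*log(x)/3 - x**3/9 - 3*x**2*cos(2*x)/2 + 3*x*sin(2*x)/2 + 3*cos(2*x)/4 - cos(3*sin(x))/5.
Step 1. Rewrite: now ∫(x**2*log(x)) dx + ∫(3*x**2*sin(2*x)) dx + ∫(3*sin(3*sin(x))*cos(x)/5) dx.
Step 2. Substitute u = sin(x), turning ∫(3*sin(3*sin(x))*cos(x)/5) dx into ∫(3*sin(3*u)/5) du: now ∫(x**2*log(x)) dx + ∫(3*x**2*sin(2*x)) dx + ∫(3*sin(3*u)/5) du.
Step 3. Evaluate the standard form: now -cos(3*u)/5 + ∫(x**2*log(x)) dx + ∫(3*x**2*sin(2*x)) dx.
Step 4. Substitute back u = sin(x): now -cos(3*sin(x))/5 + ∫(x**2*log(x)) dx + ∫(3*x**2*sin(2*x)) dx.
Step 5. Integrate ∫(3*x**2*sin(2*x)) dx by parts with u = x**2, dv = (3*sin(2*x)) dx, so v = -3*cos(2*x)/2: now -3*x**2*cos(2*x)/2 - cos(3*sin(x))/5 + ∫(3*x*cos(2*x)) dx + ∫(x**2*log(x)) dx.
Step 6. Integrate ∫(3*x*cos(2*x)) dx by parts with u = x, dv = (3*cos(2*x)) dx, so v = 3*sin(2*x)/2: now -3*x**2*cos(2*x)/2 + 3*x*sin(2*x)/2 - cos(3*sin(x))/5 + ∫(x**2*log(x)) dx + ∫(-3*sin(2*x)/2) dx.
Step 7. Evaluate the standard form: now -3*x**2*cos(2*x)/2 + 3*x*sin(2*x)/2 + 3*cos(2*x)/4 - cos(3*sin(x))/5 + ∫(x**2*log(x)) dx.
Step 8. Integrate ∫(x**2*log(x)) dx by parts with u = log(x), dv = (x**2) dx, so v = x**3/3 [assuming x > 0]: now x**3*log(x)/3 - 3*x**2*cos(2*x)/2 + 3*x*sin(2*x)/2 + 3*cos(2*x)/4 - cos(3*sin(x))/5 + ∫(-x**2/3) dx.
Step 9. Evaluate the standard form: now x**3*log(x)/3 - x**3/9 - 3*x**2*cos(2*x)/2 + 3*x*sin(2*x)/2 + 3*cos(2*x)/4 - cos(3*sin(x))/5.
Answer: x**3*log(x)/3 - x**3/9 - 3*x**2*cos(2*x)/2 + 3*x*sin(2*x)/2 + 3*cos(2*x)/4 - cos(3*sin(x))/5.


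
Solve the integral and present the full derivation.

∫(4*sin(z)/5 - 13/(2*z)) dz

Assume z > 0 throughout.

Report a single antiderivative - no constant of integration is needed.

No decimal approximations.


Step 1. Rewrite: now ∫(-13/(2*z)) dz + ∫(4*sin(z)/5) dz.
Step 2. Evaluate the standard form [assuming z > 0]: now -13*log(z)/2 + ∫(4*sin(z)/5) dz.
Step 3. Evaluate the standard form: now -13*log(z)/2 - 4*cos(z)/5.
Answer: -13*log(z)/2 - 4*cos(z)/5.


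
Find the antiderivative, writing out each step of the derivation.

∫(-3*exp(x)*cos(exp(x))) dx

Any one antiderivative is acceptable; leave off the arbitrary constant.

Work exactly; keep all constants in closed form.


Step 1. Substitute u = exp(x), turning ∫(-3*exp(x)*cos(exp(x))) dx into ∫(-3*cos(u)) du: now ∫(-3*cos(u)) du.
Step 2. Evaluate the standard form: now -3*sin(u).
Step 3. Substitute back u = exp(x): now -3*sin(exp(x)).
Answer: -3*sin(exp(x)).


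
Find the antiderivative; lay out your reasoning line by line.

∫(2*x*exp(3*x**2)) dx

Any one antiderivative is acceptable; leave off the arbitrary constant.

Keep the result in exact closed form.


Step 1. Substitute u = x**2, turning ∫(2*x*exp(3*x**2)) dx into ∫(exp(3*u)) du: now ∫(exp(3*u)) du.
Step 2. Evaluate the standard form: now exp(3*u)/3.
Step 3. Substitute back u = x**2: now exp(3*x**2)/3.
Answer: exp(3*x**2)/3.


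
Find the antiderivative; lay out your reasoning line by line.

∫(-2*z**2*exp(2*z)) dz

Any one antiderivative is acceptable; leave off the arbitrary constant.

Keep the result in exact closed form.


Step 1. Integrate ∫(-2*z**2*exp(2*z)) dz by parts with u = z**2, dv = (-2*exp(2*z)) dz, so v = -exp(2*z): now -z**2*exp(2*z) + ∫(2*z*exp(2*z)) dz.
Step 2. Integrate ∫(2*z*exp(2*z)) dz by parts with u = z, dv = (2*exp(2*z)) dz, so v = exp(2*z): now -z**2*exp(2*z) + z*exp(2*z) + ∫(-exp(2*z)) dz.
Step 3. Evaluate the standard form: now -z**2*exp(2*z) + z*exp(2*z) - exp(2*z)/2.
Answer: -z**2*exp(2*z) + z*exp(2*z) - exp(2*z)/2.


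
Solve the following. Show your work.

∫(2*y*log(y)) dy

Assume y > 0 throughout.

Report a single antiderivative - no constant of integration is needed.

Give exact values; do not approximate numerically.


Step 1. Integrate ∫(2*y*log(y)) dy by parts with u = log(y), dv = (2*y) dy, so v = y**2 [assuming y > 0]: now y**2*log(y) + ∫(-y) dy.
Step 2. Evaluate the standard form: now y**2*log(y) - y**2/2.
Answer: y**2*log(y) - y**2/2.


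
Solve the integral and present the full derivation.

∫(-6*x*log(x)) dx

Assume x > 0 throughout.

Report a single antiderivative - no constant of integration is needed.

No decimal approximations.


Step 1. Integrate ∫(-6*x*log(x)) dx by parts with u = log(x), dv = (-6*x) dx, so v = -3*x**2 [assuming x > 0]: now -3*x**2*log(x) + ∫(3*x) dx.
Step 2. Evaluate the standard form: now -3*x**2*log(x) + 3*x**2/2.
Answer: -3*x**2*log(x) + 3*x**2/2.


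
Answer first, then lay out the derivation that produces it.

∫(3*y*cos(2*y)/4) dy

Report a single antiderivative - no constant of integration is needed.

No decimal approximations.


The answer is 3*y*sin(2*y)/8 + 3*cos(2*y)/16.
Step 1. Integrate ∫(3*y*cos(2*y)/4) dy by parts with u = y, dv = (3*cos(2*y)/4) dy, so v = 3*sin(2*y)/8: now 3*y*sin(2*y)/8 + ∫(-3*sin(2*y)/8) dy.
Step 2. Evaluate the standard form: now 3*y*sin(2*y)/8 + 3*cos(2*y)/16.
Answer: 3*y*sin(2*y)/8 + 3*cos(2*y)/16.


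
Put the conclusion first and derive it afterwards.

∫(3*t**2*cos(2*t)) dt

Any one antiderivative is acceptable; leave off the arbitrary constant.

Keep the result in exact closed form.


The answer is 3*t**2*sin(2*t)/2 + 3*t*cos(2*t)/2 - 3*sin(2*t)/4.
Step 1. Integrate ∫(3*t**2*cos(2*t)) dt by parts with u = t**2, dv = (3*cos(2*t)) dt, so v = 3*sin(2*t)/2: now 3*t**2*sin(2*t)/2 + ∫(-3*t*sin(2*t)) dt.
Step 2. Integrate ∫(-3*t*sin(2*t)) dt by parts with u = t, dv = (-3*sin(2*t)) dt, so v = 3*cos(2*t)/2: now 3*t**2*sin(2*t)/2 + 3*t*cos(2*t)/2 + ∫(-3*cos(2*t)/2) dt.
Step 3. Evaluate the standard form: now 3*t**2*sin(2*t)/2 + 3*t*cos(2*t)/2 - 3*sin(2*t)/4.
Answer: 3*t**2*sin(2*t)/2 + 3*t*cos(2*t)/2 - 3*sin(2*t)/4.


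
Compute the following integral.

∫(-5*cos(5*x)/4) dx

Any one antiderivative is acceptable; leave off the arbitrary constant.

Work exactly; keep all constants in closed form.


Answer: -sin(5*x)/4.


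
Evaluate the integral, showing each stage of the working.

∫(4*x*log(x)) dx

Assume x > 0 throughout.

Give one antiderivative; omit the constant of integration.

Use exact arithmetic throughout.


Step 1. Integrate ∫(4*x*log(x)) dx by parts with u = log(x), dv = (4*x) dx, so v = 2*x**2 [assuming x > 0]: now 2*x**2*log(x) + ∫(-2*x) dx.
Step 2. Evaluate the standard form: now 2*x**2*log(x) - x**2.
Answer: 2*x**2*log(x) - x**2.


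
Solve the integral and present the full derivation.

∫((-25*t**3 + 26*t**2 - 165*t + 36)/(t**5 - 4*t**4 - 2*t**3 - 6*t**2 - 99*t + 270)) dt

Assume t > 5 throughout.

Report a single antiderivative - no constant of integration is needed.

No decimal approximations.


Step 1. Decompose ∫((-25*t**3 + 26*t**2 - 165*t + 36)/(t**5 - 4*t**4 - 2*t**3 - 6*t**2 - 99*t + 270)) dt by partial fractions, (-25*t**3 + 26*t**2 - 165*t + 36)/(t**5 - 4*t**4 - 2*t**3 - 6*t**2 - 99*t + 270) = -3/(t**2 + 9) + 2/(t + 3) + 2/(t - 2) - 4/(t - 5): now ∫(-4/(t - 5)) dt + ∫(2/(t - 2)) dt + ∫(2/(t + 3)) dt + ∫(-3/(t**2 + 9)) dt.
Step 2. Evaluate the standard form [assuming t > 5]: now -4*log(t - 5) + ∫(2/(t - 2)) dt + ∫(2/(t + 3)) dt + ∫(-3/(t**2 + 9)) dt.
Step 3. Evaluate the standard form [assuming t > -3]: now -4*log(t - 5) + 2*log(t + 3) + ∫(2/(t - 2)) dt + ∫(-3/(t**2 + 9)) dt.
Step 4. Evaluate the standard form [assuming t > 2]: now -4*log(t - 5) + 2*log(t - 2) + 2*log(t + 3) + ∫(-3/(t**2 + 9)) dt.
Step 5. Evaluate the standard form: now -4*log(t - 5) + 2*log(t - 2) + 2*log(t + 3) - atan(t/3).
Answer: -4*log(t - 5) + 2*log(t - 2) + 2*log(t + 3) - atan(t/3).


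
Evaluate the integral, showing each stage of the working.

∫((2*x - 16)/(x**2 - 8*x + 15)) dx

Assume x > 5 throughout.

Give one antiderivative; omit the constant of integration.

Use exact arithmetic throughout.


Step 1. Decompose ∫((2*x - 16)/(x**2 - 8*x + 15)) dx by partial fractions, (2*x - 16)/(x**2 - 8*x + 15) = 5/(x - 3) - 3/(x - 5): now ∫(-3/(x - 5)) dx + ∫(5/(x - 3)) dx.
Step 2. Evaluate the standard form [assuming x > 5]: now -3*log(x - 5) + ∫(5/(x - 3)) dx.
Step 3. Evaluate the standard form [assuming x > 3]: now -3*log(x - 5) + 5*log(x - 3).
Answer: -3*log(x - 5) + 5*log(x - 3).


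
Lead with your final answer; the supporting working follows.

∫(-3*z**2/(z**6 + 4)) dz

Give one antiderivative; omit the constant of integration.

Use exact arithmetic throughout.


The answer is -atan(z**3/2)/2.
Step 1. Substitute u = z**3, turning ∫(-3*z**2/(z**6 + 4)) dz into ∫(-1/(u**2 + 4)) du: now ∫(-1/(u**2 + 4)) du.
Step 2. Evaluate the standard form: now -atan(u/2)/2.
Step 3. Substitute back u = z**3: now -atan(z**3/2)/2.
Answer: -atan(z**3/2)/2.


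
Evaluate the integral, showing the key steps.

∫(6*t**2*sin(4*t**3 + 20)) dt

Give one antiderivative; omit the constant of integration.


Step 1. Substitute u = t**3 + 5, turning ∫(6*t**2*sin(4*t**3 + 20)) dt into ∫(2*sin(4*u)) du: now ∫(2*sin(4*u)) du.
Step 2. Evaluate the standard form: now -cos(4*u)/2.
Step 3. Substitute back u = t**3 + 5: now -cos(4*t**3 + 20)/2.
Answer: -cos(4*t**3 + 20)/2.


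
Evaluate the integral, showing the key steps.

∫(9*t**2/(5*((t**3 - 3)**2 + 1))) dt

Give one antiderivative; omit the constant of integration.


Step 1. Substitute u = t**3 - 3, turning ∫(9*t**2/(5*((t**3 - 3)**2 + 1))) dt into ∫(3/(5*(u**2 + 1))) du: now ∫(3/(5*(u**2 + 1))) du.
Step 2. Evaluate the standard form: now 3*atan(u)/5.
Step 3. Substitute back u = t**3 - 3: now 3*atan(t**3 - 3)/5.
Answer: 3*atan(t**3 - 3)/5.


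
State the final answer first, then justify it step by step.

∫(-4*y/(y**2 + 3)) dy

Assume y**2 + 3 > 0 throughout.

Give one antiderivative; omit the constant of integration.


The answer is -2*log(y**2 + 3).
Step 1. Substitute u = y**2 + 3, turning ∫(-4*y/(y**2 + 3)) dy into ∫(-2/u) du: now ∫(-2/u) du.
Step 2. Evaluate the standard form [assuming u > 0]: now -2*log(u).
Step 3. Substitute back u = y**2 + 3: now -2*log(y**2 + 3).
Answer: -2*log(y**2 + 3).


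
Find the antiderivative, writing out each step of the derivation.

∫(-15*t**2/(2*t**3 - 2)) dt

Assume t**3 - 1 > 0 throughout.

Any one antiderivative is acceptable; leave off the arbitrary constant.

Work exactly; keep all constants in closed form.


Step 1. Substitute u = t**3 - 1, turning ∫(-15*t**2/(2*t**3 - 2)) dt into ∫(-5/(2*u)) du: now ∫(-5/(2*u)) du.
Step 2. Evaluate the standard form [assuming u > 0]: now -5*log(u)/2.
Step 3. Substitute back u = t**3 - 1: now -5*log(t**3 - 1)/2.
Answer: -5*log(t**3 - 1)/2.


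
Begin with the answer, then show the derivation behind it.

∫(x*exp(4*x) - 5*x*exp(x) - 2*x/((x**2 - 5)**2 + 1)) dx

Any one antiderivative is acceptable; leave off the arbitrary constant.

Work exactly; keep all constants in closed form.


The answer is x*exp(4*x)/4 - 5*x*exp(x) - exp(4*x)/16 + 5*exp(x) - atan(x**2 - 5).
Step 1. Rewrite: now ∫(-2*x/((x**2 - 5)**2 + 1)) dx + ∫(-5*x*exp(x)) dx + ∫(x*exp(4*x)) dx.
Step 2. Integrate ∫(-5*x*exp(x)) dx by parts with u = x, dv = (-5*exp(x)) dx, so v = -5*exp(x): now -5*x*exp(x) + ∫(-2*x/((x**2 - 5)**2 + 1)) dx + ∫(x*exp(4*x)) dx + ∫(5*exp(x)) dx.
Step 3. Evaluate the standard form: now -5*x*exp(x) + 5*exp(x) + ∫(-2*x/((x**2 - 5)**2 + 1)) dx + ∫(x*exp(4*x)) dx.
Step 4. Substitute u = x**2 - 5, turning ∫(-2*x/((x**2 - 5)**2 + 1)) dx into ∫(-1/(u**2 + 1)) du: now -5*x*exp(x) + 5*exp(x) + ∫(x*exp(4*x)) dx + ∫(-1/(u**2 + 1)) du.
Step 5. Evaluate the standard form: now -5*x*exp(x) + 5*exp(x) - atan(u) + ∫(x*exp(4*x)) dx.
Step 6. Substitute back u = x**2 - 5: now -5*x*exp(x) + 5*exp(x) - atan(x**2 - 5) + ∫(x*exp(4*x)) dx.
Step 7. Integrate ∫(x*exp(4*x)) dx by parts with u = x, dv = (exp(4*x)) dx, so v = exp(4*x)/4: now x*exp(4*x)/4 - 5*x*exp(x) + 5*exp(x) - atan(x**2 - 5) + ∫(-exp(4*x)/4) dx.
Step 8. Evaluate the standard form: now x*exp(4*x)/4 - 5*x*exp(x) - exp(4*x)/16 + 5*exp(x) - atan(x**2 - 5).
Answer: x*exp(4*x)/4 - 5*x*exp(x) - exp(4*x)/16 + 5*exp(x) - atan(x**2 - 5).


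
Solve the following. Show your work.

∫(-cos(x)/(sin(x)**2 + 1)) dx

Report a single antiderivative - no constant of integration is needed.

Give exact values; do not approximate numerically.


Step 1. Substitute u = sin(x), turning ∫(-cos(x)/(sin(x)**2 + 1)) dx into ∫(-1/(u**2 + 1)) du: now ∫(-1/(u**2 + 1)) du.
Step 2. Evaluate the standard form: now -atan(u).
Step 3. Substitute back u = sin(x): now -atan(sin(x)).
Answer: -atan(sin(x)).


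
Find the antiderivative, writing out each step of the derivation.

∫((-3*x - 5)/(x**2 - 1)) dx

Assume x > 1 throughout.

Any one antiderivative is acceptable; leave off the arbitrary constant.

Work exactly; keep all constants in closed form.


Step 1. Decompose ∫((-3*x - 5)/(x**2 - 1)) dx by partial fractions, (-3*x - 5)/(x**2 - 1) = 1/(x + 1) - 4/(x - 1): now ∫(-4/(x - 1)) dx + ∫(1/(x + 1)) dx.
Step 2. Evaluate the standard form [assuming x > -1]: now log(x + 1) + ∫(-4/(x - 1)) dx.
Step 3. Evaluate the standard form [assuming x > 1]: now -4*log(x - 1) + log(x + 1).
Answer: -4*log(x - 1) + log(x + 1).


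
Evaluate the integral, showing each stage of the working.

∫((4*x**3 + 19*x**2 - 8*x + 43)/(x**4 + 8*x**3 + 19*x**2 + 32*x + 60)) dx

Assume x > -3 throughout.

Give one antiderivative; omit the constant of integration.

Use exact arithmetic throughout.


Step 1. Decompose ∫((4*x**3 + 19*x**2 - 8*x + 43)/(x**4 + 8*x**3 + 19*x**2 + 32*x + 60)) dx by partial fractions, (4*x**3 + 19*x**2 - 8*x + 43)/(x**4 + 8*x**3 + 19*x**2 + 32*x + 60) = -3/(x**2 + 4) - 1/(x + 5) + 5/(x + 3): now ∫(5/(x + 3)) dx + ∫(-1/(x + 5)) dx + ∫(-3/(x**2 + 4)) dx.
Step 2. Evaluate the standard form [assuming x > -5]: now -log(x + 5) + ∫(5/(x + 3)) dx + ∫(-3/(x**2 + 4)) dx.
Step 3. Evaluate the standard form [assuming x > -3]: now 5*log(x + 3) - log(x + 5) + ∫(-3/(x**2 + 4)) dx.
Step 4. Evaluate the standard form: now 5*log(x + 3) - log(x + 5) - 3*atan(x/2)/2.
Answer: 5*log(x + 3) - log(x + 5) - 3*atan(x/2)/2.


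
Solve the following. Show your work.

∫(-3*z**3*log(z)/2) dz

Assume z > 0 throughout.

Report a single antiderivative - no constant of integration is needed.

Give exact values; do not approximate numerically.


Step 1. Integrate ∫(-3*z**3*log(z)/2) dz by parts with u = log(z), dv = (-3*z**3/2) dz, so v = -3*z**4/8 [assuming z > 0]: now -3*z**4*log(z)/8 + ∫(3*z**3/8) dz.
Step 2. Evaluate the standard form: now -3*z**4*log(z)/8 + 3*z**4/32.
Answer: -3*z**4*log(z)/8 + 3*z**4/32.


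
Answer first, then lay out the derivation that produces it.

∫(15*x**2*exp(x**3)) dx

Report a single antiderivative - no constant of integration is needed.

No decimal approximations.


The answer is 5*exp(x**3).
Step 1. Substitute u = x**3, turning ∫(15*x**2*exp(x**3)) dx into ∫(5*exp(u)) du: now ∫(5*exp(u)) du.
Step 2. Evaluate the standard form: now 5*exp(u).
Step 3. Substitute back u = x**3: now 5*exp(x**3).
Answer: 5*exp(x**3).


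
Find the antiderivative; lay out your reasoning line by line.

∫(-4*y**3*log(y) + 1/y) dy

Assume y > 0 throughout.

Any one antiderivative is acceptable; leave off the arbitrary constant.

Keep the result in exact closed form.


Step 1. Rewrite: now ∫(1/y) dy + ∫(-4*y**3*log(y)) dy.
Step 2. Integrate ∫(-4*y**3*log(y)) dy by parts with u = log(y), dv = (-4*y**3) dy, so v = -y**4 [assuming y > 0]: now -y**4*log(y) + ∫(1/y) dy + ∫(y**3) dy.
Step 3. Evaluate the standard form: now -y**4*log(y) + y**4/4 + ∫(1/y) dy.
Step 4. Evaluate the standard form [assuming y > 0]: now -y**4*log(y) + y**4/4 + log(y).
Answer: -y**4*log(y) + y**4/4 + log(y).


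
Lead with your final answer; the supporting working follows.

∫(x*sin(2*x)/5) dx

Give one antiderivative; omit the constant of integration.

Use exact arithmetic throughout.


The answer is -x*cos(2*x)/10 + sin(2*x)/20.
Step 1. Integrate ∫(x*sin(2*x)/5) dx by parts with u = x, dv = (sin(2*x)/5) dx, so v = -cos(2*x)/10: now -x*cos(2*x)/10 + ∫(cos(2*x)/10) dx.
Step 2. Evaluate the standard form: now -x*cos(2*x)/10 + sin(2*x)/20.
Answer: -x*cos(2*x)/10 + sin(2*x)/20.


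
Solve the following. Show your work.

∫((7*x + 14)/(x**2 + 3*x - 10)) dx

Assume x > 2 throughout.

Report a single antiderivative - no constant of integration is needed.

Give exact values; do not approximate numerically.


Step 1. Decompose ∫((7*x + 14)/(x**2 + 3*x - 10)) dx by partial fractions, (7*x + 14)/(x**2 + 3*x - 10) = 3/(x + 5) + 4/(x - 2): now ∫(4/(x - 2)) dx + ∫(3/(x + 5)) dx.
Step 2. Evaluate the standard form [assuming x > -5]: now 3*log(x + 5) + ∫(4/(x - 2)) dx.
Step 3. Evaluate the standard form [assuming x > 2]: now 4*log(x - 2) + 3*log(x + 5).
Answer: 4*log(x - 2) + 3*log(x + 5).


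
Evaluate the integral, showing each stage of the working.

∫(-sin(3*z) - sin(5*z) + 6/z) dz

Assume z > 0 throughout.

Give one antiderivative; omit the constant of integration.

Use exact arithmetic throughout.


Step 1. Rewrite: now ∫(6/z) dz + ∫(-sin(3*z)) dz + ∫(-sin(5*z)) dz.
Step 2. Evaluate the standard form: now cos(3*z)/3 + ∫(6/z) dz + ∫(-sin(5*z)) dz.
Step 3. Evaluate the standard form: now cos(3*z)/3 + cos(5*z)/5 + ∫(6/z) dz.
Step 4. Evaluate the standard form [assuming z > 0]: now 6*log(z) + cos(3*z)/3 + cos(5*z)/5.
Answer: 6*log(z) + cos(3*z)/3 + cos(5*z)/5.


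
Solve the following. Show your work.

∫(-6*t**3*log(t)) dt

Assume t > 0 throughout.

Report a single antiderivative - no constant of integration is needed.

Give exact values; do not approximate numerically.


Step 1. Integrate ∫(-6*t**3*log(t)) dt by parts with u = log(t), dv = (-6*t**3) dt, so v = -3*t**4/2 [assuming t > 0]: now -3*t**4*log(t)/2 + ∫(3*t**3/2) dt.
Step 2. Evaluate the standard form: now -3*t**4*log(t)/2 + 3*t**4/8.
Answer: -3*t**4*log(t)/2 + 3*t**4/8.


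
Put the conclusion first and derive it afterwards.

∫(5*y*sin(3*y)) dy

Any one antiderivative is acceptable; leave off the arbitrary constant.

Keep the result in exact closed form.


The answer is -5*y*cos(3*y)/3 + 5*sin(3*y)/9.
Step 1. Integrate ∫(5*y*sin(3*y)) dy by parts with u = y, dv = (5*sin(3*y)) dy, so v = -5*cos(3*y)/3: now -5*y*cos(3*y)/3 + ∫(5*cos(3*y)/3) dy.
Step 2. Evaluate the standard form: now -5*y*cos(3*y)/3 + 5*sin(3*y)/9.
Answer: -5*y*cos(3*y)/3 + 5*sin(3*y)/9.


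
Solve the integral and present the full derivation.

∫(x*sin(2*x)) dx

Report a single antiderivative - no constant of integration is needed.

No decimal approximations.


Step 1. Integrate ∫(x*sin(2*x)) dx by parts with u = x, dv = (sin(2*x)) dx, so v = -cos(2*x)/2: now -x*cos(2*x)/2 + ∫(cos(2*x)/2) dx.
Step 2. Evaluate the standard form: now -x*cos(2*x)/2 + sin(2*x)/4.
Answer: -x*cos(2*x)/2 + sin(2*x)/4.


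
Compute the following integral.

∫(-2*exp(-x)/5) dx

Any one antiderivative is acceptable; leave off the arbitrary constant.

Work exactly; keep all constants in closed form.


Answer: 2*exp(-x)/5.


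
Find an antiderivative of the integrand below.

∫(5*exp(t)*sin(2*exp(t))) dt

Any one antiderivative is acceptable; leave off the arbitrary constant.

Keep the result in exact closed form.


Answer: -5*cos(2*exp(t))/2.


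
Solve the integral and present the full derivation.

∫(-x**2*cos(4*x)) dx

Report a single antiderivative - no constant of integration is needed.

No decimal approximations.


Step 1. Integrate ∫(-x**2*cos(4*x)) dx by parts with u = x**2, dv = (-cos(4*x)) dx, so v = -sin(4*x)/4: now -x**2*sin(4*x)/4 + ∫(x*sin(4*x)/2) dx.
Step 2. Integrate ∫(x*sin(4*x)/2) dx by parts with u = x, dv = (sin(4*x)/2) dx, so v = -cos(4*x)/8: now -x**2*sin(4*x)/4 - x*cos(4*x)/8 + ∫(cos(4*x)/8) dx.
Step 3. Evaluate the standard form: now -x**2*sin(4*x)/4 - x*cos(4*x)/8 + sin(4*x)/32.
Answer: -x**2*sin(4*x)/4 - x*cos(4*x)/8 + sin(4*x)/32.


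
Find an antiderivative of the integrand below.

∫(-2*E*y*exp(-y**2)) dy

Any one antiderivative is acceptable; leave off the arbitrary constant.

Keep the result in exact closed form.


Answer: exp(1 - y**2).


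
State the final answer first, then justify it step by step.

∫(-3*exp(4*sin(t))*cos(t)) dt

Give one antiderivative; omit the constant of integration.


The answer is -3*exp(4*sin(t))/4.
Step 1. Substitute u = sin(t), turning ∫(-3*exp(4*sin(t))*cos(t)) dt into ∫(-3*exp(4*u)) du: now ∫(-3*exp(4*u)) du.
Step 2. Evaluate the standard form: now -3*exp(4*u)/4.
Step 3. Substitute back u = sin(t): now -3*exp(4*sin(t))/4.
Answer: -3*exp(4*sin(t))/4.


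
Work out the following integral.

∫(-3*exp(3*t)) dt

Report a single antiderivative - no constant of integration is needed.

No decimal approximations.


Answer: -exp(3*t).


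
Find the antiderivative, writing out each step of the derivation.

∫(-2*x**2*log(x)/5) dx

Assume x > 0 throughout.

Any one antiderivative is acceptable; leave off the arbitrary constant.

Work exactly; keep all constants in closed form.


Step 1. Integrate ∫(-2*x**2*log(x)/5) dx by parts with u = log(x), dv = (-2*x**2/5) dx, so v = -2*x**3/15 [assuming x > 0]: now -2*x**3*log(x)/15 + ∫(2*x**2/15) dx.
Step 2. Evaluate the standard form: now -2*x**3*log(x)/15 + 2*x**3/45.
Answer: -2*x**3*log(x)/15 + 2*x**3/45.


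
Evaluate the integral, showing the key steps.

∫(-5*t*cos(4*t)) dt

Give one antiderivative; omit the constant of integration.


Step 1. Integrate ∫(-5*t*cos(4*t)) dt by parts with u = t, dv = (-5*cos(4*t)) dt, so v = -5*sin(4*t)/4: now -5*t*sin(4*t)/4 + ∫(5*sin(4*t)/4) dt.
Step 2. Evaluate the standard form: now -5*t*sin(4*t)/4 - 5*cos(4*t)/16.
Answer: -5*t*sin(4*t)/4 - 5*cos(4*t)/16.


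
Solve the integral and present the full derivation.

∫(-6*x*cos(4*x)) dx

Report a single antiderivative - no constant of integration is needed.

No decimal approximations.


Step 1. Integrate ∫(-6*x*cos(4*x)) dx by parts with u = x, dv = (-6*cos(4*x)) dx, so v = -3*sin(4*x)/2: now -3*x*sin(4*x)/2 + ∫(3*sin(4*x)/2) dx.
Step 2. Evaluate the standard form: now -3*x*sin(4*x)/2 - 3*cos(4*x)/8.
Answer: -3*x*sin(4*x)/2 - 3*cos(4*x)/8.


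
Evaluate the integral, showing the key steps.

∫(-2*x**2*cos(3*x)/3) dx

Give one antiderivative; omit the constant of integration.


Step 1. Integrate ∫(-2*x**2*cos(3*x)/3) dx by parts with u = x**2, dv = (-2*cos(3*x)/3) dx, so v = -2*sin(3*x)/9: now -2*x**2*sin(3*x)/9 + ∫(4*x*sin(3*x)/9) dx.
Step 2. Integrate ∫(4*x*sin(3*x)/9) dx by parts with u = x, dv = (4*sin(3*x)/9) dx, so v = -4*cos(3*x)/27: now -2*x**2*sin(3*x)/9 - 4*x*cos(3*x)/27 + ∫(4*cos(3*x)/27) dx.
Step 3. Evaluate the standard form: now -2*x**2*sin(3*x)/9 - 4*x*cos(3*x)/27 + 4*sin(3*x)/81.
Answer: -2*x**2*sin(3*x)/9 - 4*x*cos(3*x)/27 + 4*sin(3*x)/81.


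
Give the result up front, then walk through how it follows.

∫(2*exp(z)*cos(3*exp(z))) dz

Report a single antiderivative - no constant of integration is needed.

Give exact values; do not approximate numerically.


The answer is 2*sin(3*exp(z))/3.
Step 1. Substitute u = exp(z), turning ∫(2*exp(z)*cos(3*exp(z))) dz into ∫(2*cos(3*u)) du: now ∫(2*cos(3*u)) du.
Step 2. Evaluate the standard form: now 2*sin(3*u)/3.
Step 3. Substitute back u = exp(z): now 2*sin(3*exp(z))/3.
Answer: 2*sin(3*exp(z))/3.


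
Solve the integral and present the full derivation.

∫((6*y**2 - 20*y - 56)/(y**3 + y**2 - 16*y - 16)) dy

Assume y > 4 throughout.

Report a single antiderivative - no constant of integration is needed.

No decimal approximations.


Step 1. Decompose ∫((6*y**2 - 20*y - 56)/(y**3 + y**2 - 16*y - 16)) dy by partial fractions, (6*y**2 - 20*y - 56)/(y**3 + y**2 - 16*y - 16) = 5/(y + 4) + 2/(y + 1) - 1/(y - 4): now ∫(-1/(y - 4)) dy + ∫(2/(y + 1)) dy + ∫(5/(y + 4)) dy.
Step 2. Evaluate the standard form [assuming y > 4]: now -log(y - 4) + ∫(2/(y + 1)) dy + ∫(5/(y + 4)) dy.
Step 3. Evaluate the standard form [assuming y > -1]: now -log(y - 4) + 2*log(y + 1) + ∫(5/(y + 4)) dy.
Step 4. Evaluate the standard form [assuming y > -4]: now -log(y - 4) + 2*log(y + 1) + 5*log(y + 4).
Answer: -log(y - 4) + 2*log(y + 1) + 5*log(y + 4).


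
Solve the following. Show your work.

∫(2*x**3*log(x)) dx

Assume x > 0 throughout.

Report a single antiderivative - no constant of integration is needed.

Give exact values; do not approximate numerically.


Step 1. Integrate ∫(2*x**3*log(x)) dx by parts with u = log(x), dv = (2*x**3) dx, so v = x**4/2 [assuming x > 0]: now x**4*log(x)/2 + ∫(-x**3/2) dx.
Step 2. Evaluate the standard form: now x**4*log(x)/2 - x**4/8.
Answer: x**4*log(x)/2 - x**4/8.


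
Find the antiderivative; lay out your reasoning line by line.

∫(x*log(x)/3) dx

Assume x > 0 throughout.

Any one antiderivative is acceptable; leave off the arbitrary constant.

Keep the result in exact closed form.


Step 1. Integrate ∫(x*log(x)/3) dx by parts with u = log(x), dv = (x/3) dx, so v = x**2/6 [assuming x > 0]: now x**2*log(x)/6 + ∫(-x/6) dx.
Step 2. Evaluate the standard form: now x**2*log(x)/6 - x**2/12.
Answer: x**2*log(x)/6 - x**2/12.


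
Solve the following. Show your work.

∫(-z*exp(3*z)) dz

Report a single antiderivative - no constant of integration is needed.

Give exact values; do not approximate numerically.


Step 1. Integrate ∫(-z*exp(3*z)) dz by parts with u = z, dv = (-exp(3*z)) dz, so v = -exp(3*z)/3: now -z*exp(3*z)/3 + ∫(exp(3*z)/3) dz.
Step 2. Evaluate the standard form: now -z*exp(3*z)/3 + exp(3*z)/9.
Answer: -z*exp(3*z)/3 + exp(3*z)/9.


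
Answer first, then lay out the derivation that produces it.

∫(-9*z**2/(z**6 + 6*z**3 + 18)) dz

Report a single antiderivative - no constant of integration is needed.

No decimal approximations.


The answer is -atan(z**3/3 + 1).
Step 1. Substitute u = z**3 + 3, turning ∫(-9*z**2/(z**6 + 6*z**3 + 18)) dz into ∫(-3/(u**2 + 9)) du: now ∫(-3/(u**2 + 9)) du.
Step 2. Evaluate the standard form: now -atan(u/3).
Step 3. Substitute back u = z**3 + 3: now -atan(z**3/3 + 1).
Answer: -atan(z**3/3 + 1).


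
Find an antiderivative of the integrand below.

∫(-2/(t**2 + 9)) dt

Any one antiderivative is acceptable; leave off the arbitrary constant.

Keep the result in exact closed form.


Answer: -2*atan(t/3)/3.


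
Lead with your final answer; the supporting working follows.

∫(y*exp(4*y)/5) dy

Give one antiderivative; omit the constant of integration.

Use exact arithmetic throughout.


The answer is y*exp(4*y)/20 - exp(4*y)/80.
Step 1. Integrate ∫(y*exp(4*y)/5) dy by parts with u = y, dv = (exp(4*y)/5) dy, so v = exp(4*y)/20: now y*exp(4*y)/20 + ∫(-exp(4*y)/20) dy.
Step 2. Evaluate the standard form: now y*exp(4*y)/20 - exp(4*y)/80.
Answer: y*exp(4*y)/20 - exp(4*y)/80.


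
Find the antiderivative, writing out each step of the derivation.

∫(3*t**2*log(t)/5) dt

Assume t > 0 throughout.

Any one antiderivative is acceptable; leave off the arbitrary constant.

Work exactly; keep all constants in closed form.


Step 1. Integrate ∫(3*t**2*log(t)/5) dt by parts with u = log(t), dv = (3*t**2/5) dt, so v = t**3/5 [assuming t > 0]: now t**3*log(t)/5 + ∫(-t**2/5) dt.
Step 2. Evaluate the standard form: now t**3*log(t)/5 - t**3/15.
Answer: t**3*log(t)/5 - t**3/15.


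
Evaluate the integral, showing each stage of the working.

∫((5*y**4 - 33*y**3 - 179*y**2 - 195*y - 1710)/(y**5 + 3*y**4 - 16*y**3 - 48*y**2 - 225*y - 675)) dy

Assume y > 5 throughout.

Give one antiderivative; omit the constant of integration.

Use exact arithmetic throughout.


Step 1. Decompose ∫((5*y**4 - 33*y**3 - 179*y**2 - 195*y - 1710)/(y**5 + 3*y**4 - 16*y**3 - 48*y**2 - 225*y - 675)) dy by partial fractions, (5*y**4 - 33*y**3 - 179*y**2 - 195*y - 1710)/(y**5 + 3*y**4 - 16*y**3 - 48*y**2 - 225*y - 675) = -3/(y**2 + 9) + 3/(y + 5) + 5/(y + 3) - 3/(y - 5): now ∫(-3/(y - 5)) dy + ∫(5/(y + 3)) dy + ∫(3/(y + 5)) dy + ∫(-3/(y**2 + 9)) dy.
Step 2. Evaluate the standard form [assuming y > 5]: now -3*log(y - 5) + ∫(5/(y + 3)) dy + ∫(3/(y + 5)) dy + ∫(-3/(y**2 + 9)) dy.
Step 3. Evaluate the standard form [assuming y > -3]: now -3*log(y - 5) + 5*log(y + 3) + ∫(3/(y + 5)) dy + ∫(-3/(y**2 + 9)) dy.
Step 4. Evaluate the standard form [assuming y > -5]: now -3*log(y - 5) + 5*log(y + 3) + 3*log(y + 5) + ∫(-3/(y**2 + 9)) dy.
Step 5. Evaluate the standard form: now -3*log(y - 5) + 5*log(y + 3) + 3*log(y + 5) - atan(y/3).
Answer: -3*log(y - 5) + 5*log(y + 3) + 3*log(y + 5) - atan(y/3).


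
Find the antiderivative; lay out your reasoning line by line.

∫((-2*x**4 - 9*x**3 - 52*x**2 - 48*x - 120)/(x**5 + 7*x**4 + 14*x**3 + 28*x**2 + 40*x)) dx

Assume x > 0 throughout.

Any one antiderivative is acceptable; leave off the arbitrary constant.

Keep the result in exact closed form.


Step 1. Decompose ∫((-2*x**4 - 9*x**3 - 52*x**2 - 48*x - 120)/(x**5 + 7*x**4 + 14*x**3 + 28*x**2 + 40*x)) dx by partial fractions, (-2*x**4 - 9*x**3 - 52*x**2 - 48*x - 120)/(x**5 + 7*x**4 + 14*x**3 + 28*x**2 + 40*x) = -2/(x**2 + 4) - 3/(x + 5) + 4/(x + 2) - 3/x: now ∫(-3/x) dx + ∫(4/(x + 2)) dx + ∫(-3/(x + 5)) dx + ∫(-2/(x**2 + 4)) dx.
Step 2. Evaluate the standard form [assuming x > -2]: now 4*log(x + 2) + ∫(-3/x) dx + ∫(-3/(x + 5)) dx + ∫(-2/(x**2 + 4)) dx.
Step 3. Evaluate the standard form [assuming x > -5]: now 4*log(x + 2) - 3*log(x + 5) + ∫(-3/x) dx + ∫(-2/(x**2 + 4)) dx.
Step 4. Evaluate the standard form [assuming x > 0]: now -3*log(x) + 4*log(x + 2) - 3*log(x + 5) + ∫(-2/(x**2 + 4)) dx.
Step 5. Evaluate the standard form: now -3*log(x) + 4*log(x + 2) - 3*log(x + 5) - atan(x/2).
Answer: -3*log(x) + 4*log(x + 2) - 3*log(x + 5) - atan(x/2).


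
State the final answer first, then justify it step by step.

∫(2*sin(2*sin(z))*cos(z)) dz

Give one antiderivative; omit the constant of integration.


The answer is -cos(2*sin(z)).
Step 1. Substitute u = sin(z), turning ∫(2*sin(2*sin(z))*cos(z)) dz into ∫(2*sin(2*u)) du: now ∫(2*sin(2*u)) du.
Step 2. Evaluate the standard form: now -cos(2*u).
Step 3. Substitute back u = sin(z): now -cos(2*sin(z)).
Answer: -cos(2*sin(z)).


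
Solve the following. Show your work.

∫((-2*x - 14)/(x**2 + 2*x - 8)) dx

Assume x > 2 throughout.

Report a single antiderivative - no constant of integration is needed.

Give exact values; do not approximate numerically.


Step 1. Decompose ∫((-2*x - 14)/(x**2 + 2*x - 8)) dx by partial fractions, (-2*x - 14)/(x**2 + 2*x - 8) = 1/(x + 4) - 3/(x - 2): now ∫(-3/(x - 2)) dx + ∫(1/(x + 4)) dx.
Step 2. Evaluate the standard form [assuming x > -4]: now log(x + 4) + ∫(-3/(x - 2)) dx.
Step 3. Evaluate the standard form [assuming x > 2]: now -3*log(x - 2) + log(x + 4).
Answer: -3*log(x - 2) + log(x + 4).


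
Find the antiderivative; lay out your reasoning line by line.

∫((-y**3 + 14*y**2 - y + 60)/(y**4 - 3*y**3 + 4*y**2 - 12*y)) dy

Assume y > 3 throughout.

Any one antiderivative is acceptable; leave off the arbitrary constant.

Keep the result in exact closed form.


Step 1. Decompose ∫((-y**3 + 14*y**2 - y + 60)/(y**4 - 3*y**3 + 4*y**2 - 12*y)) dy by partial fractions, (-y**3 + 14*y**2 - y + 60)/(y**4 - 3*y**3 + 4*y**2 - 12*y) = -1/(y**2 + 4) + 4/(y - 3) - 5/y: now ∫(-5/y) dy + ∫(4/(y - 3)) dy + ∫(-1/(y**2 + 4)) dy.
Step 2. Evaluate the standard form [assuming y > 0]: now -5*log(y) + ∫(4/(y - 3)) dy + ∫(-1/(y**2 + 4)) dy.
Step 3. Evaluate the standard form [assuming y > 3]: now -5*log(y) + 4*log(y - 3) + ∫(-1/(y**2 + 4)) dy.
Step 4. Evaluate the standard form: now -5*log(y) + 4*log(y - 3) - atan(y/2)/2.
Answer: -5*log(y) + 4*log(y - 3) - atan(y/2)/2.


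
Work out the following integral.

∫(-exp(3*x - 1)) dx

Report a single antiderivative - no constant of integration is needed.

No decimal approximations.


Answer: -exp(3*x - 1)/3.


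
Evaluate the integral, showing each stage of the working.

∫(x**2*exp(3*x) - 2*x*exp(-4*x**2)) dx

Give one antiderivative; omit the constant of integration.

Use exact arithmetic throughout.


Step 1. Rewrite: now ∫(-2*x*exp(-4*x**2)) dx + ∫(x**2*exp(3*x)) dx.
Step 2. Substitute u = x**2, turning ∫(-2*x*exp(-4*x**2)) dx into ∫(-exp(-4*u)) du: now ∫(x**2*exp(3*x)) dx + ∫(-exp(-4*u)) du.
Step 3. Evaluate the standard form: now ∫(x**2*exp(3*x)) dx + exp(-4*u)/4.
Step 4. Substitute back u = x**2: now ∫(x**2*exp(3*x)) dx + exp(-4*x**2)/4.
Step 5. Integrate ∫(x**2*exp(3*x)) dx by parts with u = x**2, dv = (exp(3*x)) dx, so v = exp(3*x)/3: now x**2*exp(3*x)/3 + ∫(-2*x*exp(3*x)/3) dx + exp(-4*x**2)/4.
Step 6. Integrate ∫(-2*x*exp(3*x)/3) dx by parts with u = x, dv = (-2*exp(3*x)/3) dx, so v = -2*exp(3*x)/9: now x**2*exp(3*x)/3 - 2*x*exp(3*x)/9 + ∫(2*exp(3*x)/9) dx + exp(-4*x**2)/4.
Step 7. Evaluate the standard form: now x**2*exp(3*x)/3 - 2*x*exp(3*x)/9 + 2*exp(3*x)/27 + exp(-4*x**2)/4.
Answer: x**2*exp(3*x)/3 - 2*x*exp(3*x)/9 + 2*exp(3*x)/27 + exp(-4*x**2)/4.


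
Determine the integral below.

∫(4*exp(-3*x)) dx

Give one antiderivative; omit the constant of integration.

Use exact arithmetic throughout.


Answer: -4*exp(-3*x)/3.


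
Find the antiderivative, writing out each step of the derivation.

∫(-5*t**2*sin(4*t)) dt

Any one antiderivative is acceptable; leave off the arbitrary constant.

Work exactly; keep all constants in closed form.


Step 1. Integrate ∫(-5*t**2*sin(4*t)) dt by parts with u = t**2, dv = (-5*sin(4*t)) dt, so v = 5*cos(4*t)/4: now 5*t**2*cos(4*t)/4 + ∫(-5*t*cos(4*t)/2) dt.
Step 2. Integrate ∫(-5*t*cos(4*t)/2) dt by parts with u = t, dv = (-5*cos(4*t)/2) dt, so v = -5*sin(4*t)/8: now 5*t**2*cos(4*t)/4 - 5*t*sin(4*t)/8 + ∫(5*sin(4*t)/8) dt.
Step 3. Evaluate the standard form: now 5*t**2*cos(4*t)/4 - 5*t*sin(4*t)/8 - 5*cos(4*t)/32.
Answer: 5*t**2*cos(4*t)/4 - 5*t*sin(4*t)/8 - 5*cos(4*t)/32.


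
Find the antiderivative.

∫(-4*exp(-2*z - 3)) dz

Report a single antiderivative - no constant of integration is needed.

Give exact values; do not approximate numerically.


Answer: 2*exp(-2*z - 3).


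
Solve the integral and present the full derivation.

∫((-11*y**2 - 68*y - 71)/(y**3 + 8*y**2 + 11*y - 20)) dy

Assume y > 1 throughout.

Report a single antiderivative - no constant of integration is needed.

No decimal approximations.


Step 1. Decompose ∫((-11*y**2 - 68*y - 71)/(y**3 + 8*y**2 + 11*y - 20)) dy by partial fractions, (-11*y**2 - 68*y - 71)/(y**3 + 8*y**2 + 11*y - 20) = -1/(y + 5) - 5/(y + 4) - 5/(y - 1): now ∫(-5/(y - 1)) dy + ∫(-5/(y + 4)) dy + ∫(-1/(y + 5)) dy.
Step 2. Evaluate the standard form [assuming y > -4]: now -5*log(y + 4) + ∫(-5/(y - 1)) dy + ∫(-1/(y + 5)) dy.
Step 3. Evaluate the standard form [assuming y > 1]: now -5*log(y - 1) - 5*log(y + 4) + ∫(-1/(y + 5)) dy.
Step 4. Evaluate the standard form [assuming y > -5]: now -5*log(y - 1) - 5*log(y + 4) - log(y + 5).
Answer: -5*log(y - 1) - 5*log(y + 4) - log(y + 5).
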